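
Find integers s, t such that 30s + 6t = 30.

Step 1: Check solvability.
gcd(30, 6) = 6
Since 6 divides 30, solutions exist.

Step 2: Apply extended Euclidean algorithm to find gcd.
We find integers such that 30*x0 + 6*y0 = 6

Step 3: Scale the particular solution.
Multiply by 30/6 = 5:
s = 0, t = 5

Step 4: Verify.
30*(0) + 6*(5) = 30 = 30 ✓

s = 0, t = 5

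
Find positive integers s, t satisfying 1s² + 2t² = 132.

Try small values of s and check whether (132 - 1s²)/2 is a perfect square.
s = 2: 1·2² = 4, so 2t² = 132 - 4 = 128, giving t² = 64, t = 8.
Check: 1·2² + 2·8² = 4 + 128 = 132 ✓

s = 2, t = 8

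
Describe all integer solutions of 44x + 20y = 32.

Step 1: Compute gcd(44, 20) = 4.
Since 4 divides 32, solutions exist.

Step 2: Find a particular solution using extended Euclidean algorithm.
We get x₀ = 8, y₀ = -16.
Check: 44*8 + 20*-16 = 32 = 32 ✓

Step 3: Write the general solution.
x = 8 + (20/4)t = 8 + 5t
y = -16 - (44/4)t = -16 - 11t
for any integer t.

x = 8 + 5t, y = -16 - 11t for integer t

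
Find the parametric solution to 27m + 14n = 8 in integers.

Step 1: Compute gcd(27, 14) = 1.
Since 1 divides 8, solutions exist.

Step 2: Find a particular solution using extended Euclidean algorithm.
We get m₀ = -8, n₀ = 16.
Check: 27*-8 + 14*16 = 8 = 8 ✓

Step 3: Write the general solution.
m = -8 + (14/1)t = -8 + 14t
n = 16 - (27/1)t = 16 - 27t
for any integer t.

m = -8 + 14t, n = 16 - 27t for integer t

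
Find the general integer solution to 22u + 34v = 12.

Step 1: Compute gcd(22, 34) = 2.
Since 2 divides 12, solutions exist.

Step 2: Find a particular solution using extended Euclidean algorithm.
We get u₀ = -18, v₀ = 12.
Check: 22*-18 + 34*12 = 12 = 12 ✓

Step 3: Write the general solution.
u = -18 + (34/2)t = -18 + 17t
v = 12 - (22/2)t = 12 - 11t
for any integer t.

u = -18 + 17t, v = 12 - 11t for integer t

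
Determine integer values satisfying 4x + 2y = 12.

Step 1: Check solvability.
gcd(4, 2) = 2
Since 2 divides 12, solutions exist.

Step 2: Apply extended Euclidean algorithm to find gcd.
We find integers such that 4*x0 + 2*y0 = 2

Step 3: Scale the particular solution.
Multiply by 12/2 = 6:
x = 0, y = 6

Step 4: Verify.
4*(0) + 2*(6) = 12 = 12 ✓

x = 0, y = 6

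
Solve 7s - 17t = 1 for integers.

Step 1: Check solvability.
gcd(7, 17) = 1
Since 1 divides 1, solutions exist.

Step 2: Apply extended Euclidean algorithm to find gcd.
We find integers such that 7*x0 + 17*y0 = 1

Step 3: Scale the particular solution.
Multiply by 1/1 = 1:
s = 5, t = 2

Step 4: Verify.
7*(5) - 17*(2) = 1 = 1 ✓

s = 5, t = 2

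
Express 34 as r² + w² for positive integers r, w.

We need to find integers r, w > 0 such that r² + w² = 34.
Trying r = 3: w² = 34 - 3² = 34 - 9 = 25
w = 5
Check: 3² + 5² = 9 + 25 = 34 ✓

34 = 3² + 5²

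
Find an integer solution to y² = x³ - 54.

Try small integer x values and check whether x³ - 54 is a perfect square.
x = 7: x³ - 54 = 7³ - 54 = 343 - 54 = 289
Is 289 a perfect square? 17² = 289 ✓
So (x, y) = (7, -17) is a solution.

x = 7, y = -17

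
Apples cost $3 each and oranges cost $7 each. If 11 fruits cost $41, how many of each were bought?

Let a = apples, o = oranges.
a + o = 11
3a + 7o = 41
Substitute o = 11 - a:
3a + 7(11 - a) = 41
(3 - 7)a = 41 - 77
-4a = -36
a = 9, o = 11 - 9 = 2

Apples: 9, Oranges: 2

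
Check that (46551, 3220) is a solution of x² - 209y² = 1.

Compute x² = 46551² = 2166995601
Compute 209y² = 209·3220² = 209·10368400 = 2166995600
x² - 209y² = 2166995601 - 2166995600 = 1
Since this equals 1, (46551, 3220) is a solution.

Yes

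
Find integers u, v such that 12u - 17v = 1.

Step 1: Check solvability.
gcd(12, 17) = 1
Since 1 divides 1, solutions exist.

Step 2: Apply extended Euclidean algorithm to find gcd.
We find integers such that 12*x0 + 17*y0 = 1

Step 3: Scale the particular solution.
Multiply by 1/1 = 1:
u = -7, v = -5

Step 4: Verify.
12*(-7) - 17*(-5) = 1 = 1 ✓

u = -7, v = -5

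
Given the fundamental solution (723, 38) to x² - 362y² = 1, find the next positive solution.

Solutions to x² - Dy² = 1 are generated by powers of (x₀ + y₀√D).
The next solution satisfies x₁ + y₁√362 = (x₀ + y₀√362)², giving:
x₁ = x₀² + 362y₀² = 723² + 362·38² = 522729 + 522728 = 1045457
y₁ = 2x₀y₀ = 2·723·38 = 54948

Verify: 1045457² - 362·54948² = 1092980338849 - 1092980338848 = 1 ✓

x = 1045457, y = 54948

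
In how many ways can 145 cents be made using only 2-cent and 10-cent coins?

We need non-negative integers (x, y) with 2x + 10y = 145.
For each x from 0 to 72, check if (145 - 2x) is a non-negative multiple of 10.
Solutions (x, y): none
Count: 0

0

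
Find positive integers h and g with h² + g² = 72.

We need to find integers h, g > 0 such that h² + g² = 72.
Trying h = 6: g² = 72 - 6² = 72 - 36 = 36
g = 6
Check: 6² + 6² = 36 + 36 = 72 ✓

72 = 6² + 6²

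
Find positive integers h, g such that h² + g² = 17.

Search for h with 17 - h² a perfect square.
h = 1: 17 - 1² = 17 - 1 = 16 = 4² ✓
So h = 1, g = 4.

h = 1, g = 4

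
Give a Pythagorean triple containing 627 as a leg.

We need the other leg and hypotenuse such that 627² + x² = c².
Take x = 364, c = 725: 627² + 364² = 393129 + 132496 = 525625 = 725² ✓
Triple: (627, 364, 725)

(627, 364, 725)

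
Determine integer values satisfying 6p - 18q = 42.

Step 1: Check solvability.
gcd(6, 18) = 6
Since 6 divides 42, solutions exist.

Step 2: Apply extended Euclidean algorithm to find gcd.
We find integers such that 6*x0 + 18*y0 = 6

Step 3: Scale the particular solution.
Multiply by 42/6 = 7:
p = 7, q = 0

Step 4: Verify.
6*(7) - 18*(0) = 42 = 42 ✓

p = 7, q = 0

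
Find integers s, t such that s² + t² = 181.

We need to find integers s, t > 0 such that s² + t² = 181.
Trying s = 9: t² = 181 - 9² = 181 - 81 = 100
t = 10
Check: 9² + 10² = 81 + 100 = 181 ✓

181 = 9² + 10²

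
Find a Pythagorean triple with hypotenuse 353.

We need a² + b² = 353² = 124609.
Trying: 225² + 272² = 50625 + 73984 = 124609 ✓

(225, 272, 353)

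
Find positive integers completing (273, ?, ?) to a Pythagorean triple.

We need the other leg and hypotenuse such that 273² + x² = c².
Take x = 136, c = 305: 273² + 136² = 74529 + 18496 = 93025 = 305² ✓
Triple: (273, 136, 305)

(273, 136, 305)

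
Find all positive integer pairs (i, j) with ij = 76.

The positive divisors of 76 are: 1, 2, 4, 19, 38, 76.
Each divisor d gives the pair (d, 76/d):
(1, 76), (2, 38), (4, 19), (19, 4), (38, 2), (76, 1)

(1, 76), (2, 38), (4, 19), (19, 4), (38, 2), (76, 1)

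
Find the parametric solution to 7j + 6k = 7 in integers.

Step 1: Compute gcd(7, 6) = 1.
Since 1 divides 7, solutions exist.

Step 2: Find a particular solution using extended Euclidean algorithm.
We get j₀ = 7, k₀ = -7.
Check: 7*7 + 6*-7 = 7 = 7 ✓

Step 3: Write the general solution.
j = 7 + (6/1)t = 7 + 6t
k = -7 - (7/1)t = -7 - 7t
for any integer t.

j = 7 + 6t, k = -7 - 7t for integer t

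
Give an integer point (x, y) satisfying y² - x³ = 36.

Try small integer x values and check whether x³ + 36 is a perfect square.
x = 4: x³ + 36 = 4³ + 36 = 64 + 36 = 100
Is 100 a perfect square? 10² = 100 ✓
So (x, y) = (4, 10) is a solution.

x = 4, y = 10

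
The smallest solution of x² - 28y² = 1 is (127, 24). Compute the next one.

Solutions to x² - Dy² = 1 are generated by powers of (x₀ + y₀√D).
The next solution satisfies x₁ + y₁√28 = (x₀ + y₀√28)², giving:
x₁ = x₀² + 28y₀² = 127² + 28·24² = 16129 + 16128 = 32257
y₁ = 2x₀y₀ = 2·127·24 = 6096

Verify: 32257² - 28·6096² = 1040514049 - 1040514048 = 1 ✓

x = 32257, y = 6096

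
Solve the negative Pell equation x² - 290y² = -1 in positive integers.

We need x² = 290y² - 1. Try successive y:
y = 1: x² = 290·1² - 1 = 289 = 17² ✓
Check: 17² - 290·1² = 289 - 290 = -1 ✓

x = 17, y = 1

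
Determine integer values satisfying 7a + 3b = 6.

Step 1: Check solvability.
gcd(7, 3) = 1
Since 1 divides 6, solutions exist.

Step 2: Apply extended Euclidean algorithm to find gcd.
We find integers such that 7*x0 + 3*y0 = 1

Step 3: Scale the particular solution.
Multiply by 6/1 = 6:
a = 6, b = -12

Step 4: Verify.
7*(6) + 3*(-12) = 6 = 6 ✓

a = 6, b = -12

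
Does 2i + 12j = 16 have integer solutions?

Step 1: Compute gcd(2, 12).
gcd(2, 12) = 2

Step 2: Check divisibility.
Does 2 divide 16? 16 = 2 x 8, so yes.

By the theorem on linear Diophantine equations, 2i + 12j = 16 has integer solutions if and only if gcd(2, 12) divides 16. Since 2 | 16, solutions exist.

Yes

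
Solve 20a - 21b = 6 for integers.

Step 1: Check solvability.
gcd(20, 21) = 1
Since 1 divides 6, solutions exist.

Step 2: Apply extended Euclidean algorithm to find gcd.
We find integers such that 20*x0 + 21*y0 = 1

Step 3: Scale the particular solution.
Multiply by 6/1 = 6:
a = -6, b = -6

Step 4: Verify.
20*(-6) - 21*(-6) = 6 = 6 ✓

a = -6, b = -6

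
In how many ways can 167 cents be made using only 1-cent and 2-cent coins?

We need non-negative integers (x, y) with 1x + 2y = 167.
For each x from 0 to 167, check if (167 - 1x) is a non-negative multiple of 2.
Solutions (x, y): (1,83), (3,82), (5,81), (7,80), ...
Count: 84

84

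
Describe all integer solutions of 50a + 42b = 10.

Step 1: Compute gcd(50, 42) = 2.
Since 2 divides 10, solutions exist.

Step 2: Find a particular solution using extended Euclidean algorithm.
We get a₀ = -25, b₀ = 30.
Check: 50*-25 + 42*30 = 10 = 10 ✓

Step 3: Write the general solution.
a = -25 + (42/2)t = -25 + 21t
b = 30 - (50/2)t = 30 - 25t
for any integer t.

a = -25 + 21t, b = 30 - 25t for integer t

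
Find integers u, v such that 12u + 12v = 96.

Step 1: Check solvability.
gcd(12, 12) = 12
Since 12 divides 96, solutions exist.

Step 2: Apply extended Euclidean algorithm to find gcd.
We find integers such that 12*x0 + 12*y0 = 12

Step 3: Scale the particular solution.
Multiply by 96/12 = 8:
u = 0, v = 8

Step 4: Verify.
12*(0) + 12*(8) = 96 = 96 ✓

u = 0, v = 8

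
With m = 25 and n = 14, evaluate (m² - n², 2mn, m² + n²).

a = m² - n² = 625 - 196 = 429
b = 2mn = 2·25·14 = 700
c = m² + n² = 625 + 196 = 821
Verify: 429² + 700² = 184041 + 490000 = 674041 = 821² ✓

(429, 700, 821)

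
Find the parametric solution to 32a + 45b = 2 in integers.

Step 1: Compute gcd(32, 45) = 1.
Since 1 divides 2, solutions exist.

Step 2: Find a particular solution using extended Euclidean algorithm.
We get a₀ = -14, b₀ = 10.
Check: 32*-14 + 45*10 = 2 = 2 ✓

Step 3: Write the general solution.
a = -14 + (45/1)t = -14 + 45t
b = 10 - (32/1)t = 10 - 32t
for any integer t.

a = -14 + 45t, b = 10 - 32t for integer t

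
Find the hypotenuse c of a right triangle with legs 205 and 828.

c² = a² + b² = 205² + 828² = 42025 + 685584 = 727609
c = sqrt(727609) = 853

853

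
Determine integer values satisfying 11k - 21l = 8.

Step 1: Check solvability.
gcd(11, 21) = 1
Since 1 divides 8, solutions exist.

Step 2: Apply extended Euclidean algorithm to find gcd.
We find integers such that 11*x0 + 21*y0 = 1

Step 3: Scale the particular solution.
Multiply by 8/1 = 8:
k = 16, l = 8

Step 4: Verify.
11*(16) - 21*(8) = 8 = 8 ✓

k = 16, l = 8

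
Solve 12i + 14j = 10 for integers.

Step 1: Check solvability.
gcd(12, 14) = 2
Since 2 divides 10, solutions exist.

Step 2: Apply extended Euclidean algorithm to find gcd.
We find integers such that 12*x0 + 14*y0 = 2

Step 3: Scale the particular solution.
Multiply by 10/2 = 5:
i = -5, j = 5

Step 4: Verify.
12*(-5) + 14*(5) = 10 = 10 ✓

i = -5, j = 5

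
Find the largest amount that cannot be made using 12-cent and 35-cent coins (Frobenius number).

For two coprime denominations a and b, the Frobenius number (largest value not representable as a non-negative combination) is ab - a - b.
Here gcd(12, 35) = 1, so they are coprime.
F(12, 35) = 12·35 - 12 - 35 = 420 - 47 = 373

373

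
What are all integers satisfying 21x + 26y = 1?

Step 1: Compute gcd(21, 26) = 1.
Since 1 divides 1, solutions exist.

Step 2: Find a particular solution using extended Euclidean algorithm.
We get x₀ = 5, y₀ = -4.
Check: 21*5 + 26*-4 = 1 = 1 ✓

Step 3: Write the general solution.
x = 5 + (26/1)t = 5 + 26t
y = -4 - (21/1)t = -4 - 21t
for any integer t.

x = 5 + 26t, y = -4 - 21t for integer t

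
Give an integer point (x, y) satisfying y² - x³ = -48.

Try small integer x values and check whether x³ - 48 is a perfect square.
x = 4: x³ - 48 = 4³ - 48 = 64 - 48 = 16
Is 16 a perfect square? 4² = 16 ✓
So (x, y) = (4, -4) is a solution.

x = 4, y = -4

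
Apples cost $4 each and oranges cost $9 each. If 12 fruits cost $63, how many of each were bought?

Let a = apples, o = oranges.
a + o = 12
4a + 9o = 63
Substitute o = 12 - a:
4a + 9(12 - a) = 63
(4 - 9)a = 63 - 108
-5a = -45
a = 9, o = 12 - 9 = 3

Apples: 9, Oranges: 3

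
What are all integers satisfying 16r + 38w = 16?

Step 1: Compute gcd(16, 38) = 2.
Since 2 divides 16, solutions exist.

Step 2: Find a particular solution using extended Euclidean algorithm.
We get r₀ = -56, w₀ = 24.
Check: 16*-56 + 38*24 = 16 = 16 ✓

Step 3: Write the general solution.
r = -56 + (38/2)t = -56 + 19t
w = 24 - (16/2)t = 24 - 8t
for any integer t.

r = -56 + 19t, w = 24 - 8t for integer t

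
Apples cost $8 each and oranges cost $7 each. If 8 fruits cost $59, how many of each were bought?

Let a = apples, o = oranges.
a + o = 8
8a + 7o = 59
Substitute o = 8 - a:
8a + 7(8 - a) = 59
(8 - 7)a = 59 - 56
1a = 3
a = 3, o = 8 - 3 = 5

Apples: 3, Oranges: 5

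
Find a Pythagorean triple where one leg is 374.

We need the other leg and hypotenuse such that 374² + x² = c².
Take x = 168, c = 410: 374² + 168² = 139876 + 28224 = 168100 = 410² ✓
Triple: (374, 168, 410)

(374, 168, 410)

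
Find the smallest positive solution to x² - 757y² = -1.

We need x² = 757y² - 1. Try successive y:
y = 1: x² = 757·1² - 1 = 756, not a perfect square
y = 2: x² = 757·2² - 1 = 3027, not a perfect square
y = 3: x² = 757·3² - 1 = 6812, not a perfect square
...
y = 49769: x² = 757·49769² - 1 = 1875053694276 = 1369326² ✓
Check: 1369326² - 757·49769² = 1875053694276 - 1875053694277 = -1 ✓

x = 1369326, y = 49769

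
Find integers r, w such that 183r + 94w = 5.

Step 1: Check solvability.
gcd(183, 94) = 1
Since 1 divides 5, solutions exist.

Step 2: Apply extended Euclidean algorithm to find gcd.
We find integers such that 183*x0 + 94*y0 = 1

Step 3: Scale the particular solution.
Multiply by 5/1 = 5:
r = -95, w = 185

Step 4: Verify.
183*(-95) + 94*(185) = 5 = 5 ✓

r = -95, w = 185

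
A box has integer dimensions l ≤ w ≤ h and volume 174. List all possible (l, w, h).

Iterate l from 1 to ⌊174^(1/3)⌋. For each l dividing 174, iterate w ≥ l with w dividing 174/l, and set h = 174/(l·w).
Triples found (5): (1×1×174), (1×2×87), (1×3×58), (1×6×29), (2×3×29)

(1×1×174), (1×2×87), (1×3×58), (1×6×29), (2×3×29)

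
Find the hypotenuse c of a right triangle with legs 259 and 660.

c² = a² + b² = 259² + 660² = 67081 + 435600 = 502681
c = 709

709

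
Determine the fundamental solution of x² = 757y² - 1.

We need x² = 757y² - 1. Try successive y:
y = 1: x² = 757·1² - 1 = 756, not a perfect square
y = 2: x² = 757·2² - 1 = 3027, not a perfect square
y = 3: x² = 757·3² - 1 = 6812, not a perfect square
...
y = 49769: x² = 757·49769² - 1 = 1875053694276 = 1369326² ✓
Check: 1369326² - 757·49769² = 1875053694276 - 1875053694277 = -1 ✓

x = 1369326, y = 49769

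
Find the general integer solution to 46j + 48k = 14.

Step 1: Compute gcd(46, 48) = 2.
Since 2 divides 14, solutions exist.

Step 2: Find a particular solution using extended Euclidean algorithm.
We get j₀ = -7, k₀ = 7.
Check: 46*-7 + 48*7 = 14 = 14 ✓

Step 3: Write the general solution.
j = -7 + (48/2)t = -7 + 24t
k = 7 - (46/2)t = 7 - 23t
for any integer t.

j = -7 + 24t, k = 7 - 23t for integer t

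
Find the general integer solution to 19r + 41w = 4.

Step 1: Compute gcd(19, 41) = 1.
Since 1 divides 4, solutions exist.

Step 2: Find a particular solution using extended Euclidean algorithm.
We get r₀ = 52, w₀ = -24.
Check: 19*52 + 41*-24 = 4 = 4 ✓

Step 3: Write the general solution.
r = 52 + (41/1)t = 52 + 41t
w = -24 - (19/1)t = -24 - 19t
for any integer t.

r = 52 + 41t, w = -24 - 19t for integer t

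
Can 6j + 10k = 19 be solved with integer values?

Step 1: Compute gcd(6, 10).
gcd(6, 10) = 2

Step 2: Check divisibility.
Does 2 divide 19? 19 = 2 x 9 + 1, so no.

By the theorem on linear Diophantine equations, 6j + 10k = 19 has integer solutions if and only if gcd(6, 10) divides 19. Since 2 does not divide 19, no solutions exist.

No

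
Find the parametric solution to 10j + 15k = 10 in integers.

Step 1: Compute gcd(10, 15) = 5.
Since 5 divides 10, solutions exist.

Step 2: Find a particular solution using extended Euclidean algorithm.
We get j₀ = -2, k₀ = 2.
Check: 10*-2 + 15*2 = 10 = 10 ✓

Step 3: Write the general solution.
j = -2 + (15/5)t = -2 + 3t
k = 2 - (10/5)t = 2 - 2t
for any integer t.

j = -2 + 3t, k = 2 - 2t for integer t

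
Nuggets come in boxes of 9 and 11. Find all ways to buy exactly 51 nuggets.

We need non-negative integers (x, y) with 9x + 11y = 51.
For each x in 0..5, check if 51 - 9x is a non-negative multiple of 11.
x = 2: 11y = 33, y = 3 ✓

(2 boxes of 9, 3 boxes of 11)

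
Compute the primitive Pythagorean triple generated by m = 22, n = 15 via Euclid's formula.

a = m² - n² = 22² - 15² = 484 - 225 = 259
b = 2mn = 2·22·15 = 660
c = m² + n² = 484 + 225 = 709
Verify: 259² + 660² = 67081 + 435600 = 502681 = 709² ✓

(259, 660, 709)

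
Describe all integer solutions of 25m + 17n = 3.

Step 1: Compute gcd(25, 17) = 1.
Since 1 divides 3, solutions exist.

Step 2: Find a particular solution using extended Euclidean algorithm.
We get m₀ = -6, n₀ = 9.
Check: 25*-6 + 17*9 = 3 = 3 ✓

Step 3: Write the general solution.
m = -6 + (17/1)t = -6 + 17t
n = 9 - (25/1)t = 9 - 25t
for any integer t.

m = -6 + 17t, n = 9 - 25t for integer t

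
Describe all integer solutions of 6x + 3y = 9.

Step 1: Compute gcd(6, 3) = 3.
Since 3 divides 9, solutions exist.

Step 2: Find a particular solution using extended Euclidean algorithm.
We get x₀ = 0, y₀ = 3.
Check: 6*0 + 3*3 = 9 = 9 ✓

Step 3: Write the general solution.
x = 0 + (3/3)t = 0 + 1t
y = 3 - (6/3)t = 3 - 2t
for any integer t.

x = 0 + 1t, y = 3 - 2t for integer t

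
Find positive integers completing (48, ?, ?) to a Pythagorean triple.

We need the other leg and hypotenuse such that 48² + x² = c².
Take x = 55, c = 73: 48² + 55² = 2304 + 3025 = 5329 = 73² ✓
Triple: (55, 48, 73)

(55, 48, 73)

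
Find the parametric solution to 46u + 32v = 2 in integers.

Step 1: Compute gcd(46, 32) = 2.
Since 2 divides 2, solutions exist.

Step 2: Find a particular solution using extended Euclidean algorithm.
We get u₀ = 7, v₀ = -10.
Check: 46*7 + 32*-10 = 2 = 2 ✓

Step 3: Write the general solution.
u = 7 + (32/2)t = 7 + 16t
v = -10 - (46/2)t = -10 - 23t
for any integer t.

u = 7 + 16t, v = -10 - 23t for integer t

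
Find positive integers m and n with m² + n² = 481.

We need to find integers m, n > 0 such that m² + n² = 481.
Trying m = 9: n² = 481 - 9² = 481 - 81 = 400
n = 20
Check: 9² + 20² = 81 + 400 = 481 ✓

481 = 9² + 20²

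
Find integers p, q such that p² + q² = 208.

We need to find integers p, q > 0 such that p² + q² = 208.
Trying p = 8: q² = 208 - 8² = 208 - 64 = 144
q = 12
Check: 8² + 12² = 64 + 144 = 208 ✓

208 = 8² + 12²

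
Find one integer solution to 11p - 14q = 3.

Step 1: Check solvability.
gcd(11, 14) = 1
Since 1 divides 3, solutions exist.

Step 2: Apply extended Euclidean algorithm to find gcd.
We find integers such that 11*x0 + 14*y0 = 1

Step 3: Scale the particular solution.
Multiply by 3/1 = 3:
p = -15, q = -12

Step 4: Verify.
11*(-15) - 14*(-12) = 3 = 3 ✓

p = -15, q = -12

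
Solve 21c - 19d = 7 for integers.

Step 1: Check solvability.
gcd(21, 19) = 1
Since 1 divides 7, solutions exist.

Step 2: Apply extended Euclidean algorithm to find gcd.
We find integers such that 21*x0 + 19*y0 = 1

Step 3: Scale the particular solution.
Multiply by 7/1 = 7:
c = -63, d = -70

Step 4: Verify.
21*(-63) - 19*(-70) = 7 = 7 ✓

c = -63, d = -70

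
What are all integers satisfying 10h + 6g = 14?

Step 1: Compute gcd(10, 6) = 2.
Since 2 divides 14, solutions exist.

Step 2: Find a particular solution using extended Euclidean algorithm.
We get h₀ = -7, g₀ = 14.
Check: 10*-7 + 6*14 = 14 = 14 ✓

Step 3: Write the general solution.
h = -7 + (6/2)t = -7 + 3t
g = 14 - (10/2)t = 14 - 5t
for any integer t.

h = -7 + 3t, g = 14 - 5t for integer t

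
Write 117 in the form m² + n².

We need to find integers m, n > 0 such that m² + n² = 117.
Trying m = 6: n² = 117 - 6² = 117 - 36 = 81
n = 9
Check: 6² + 9² = 36 + 81 = 117 ✓

117 = 6² + 9²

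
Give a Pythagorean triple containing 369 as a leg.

We need the other leg and hypotenuse such that 369² + x² = c².
Take x = 800, c = 881: 369² + 800² = 136161 + 640000 = 776161 = 881² ✓
Triple: (369, 800, 881)

(369, 800, 881)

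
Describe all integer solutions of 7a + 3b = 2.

Step 1: Compute gcd(7, 3) = 1.
Since 1 divides 2, solutions exist.

Step 2: Find a particular solution using extended Euclidean algorithm.
We get a₀ = 2, b₀ = -4.
Check: 7*2 + 3*-4 = 2 = 2 ✓

Step 3: Write the general solution.
a = 2 + (3/1)t = 2 + 3t
b = -4 - (7/1)t = -4 - 7t
for any integer t.

a = 2 + 3t, b = -4 - 7t for integer t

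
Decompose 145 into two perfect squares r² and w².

We need to find integers r, w > 0 such that r² + w² = 145.
Trying r = 1: w² = 145 - 1² = 145 - 1 = 144
w = 12
Check: 1² + 12² = 1 + 144 = 145 ✓

145 = 1² + 12²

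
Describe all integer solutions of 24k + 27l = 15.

Step 1: Compute gcd(24, 27) = 3.
Since 3 divides 15, solutions exist.

Step 2: Find a particular solution using extended Euclidean algorithm.
We get k₀ = -5, l₀ = 5.
Check: 24*-5 + 27*5 = 15 = 15 ✓

Step 3: Write the general solution.
k = -5 + (27/3)t = -5 + 9t
l = 5 - (24/3)t = 5 - 8t
for any integer t.

k = -5 + 9t, l = 5 - 8t for integer t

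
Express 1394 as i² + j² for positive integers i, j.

We need to find integers i, j > 0 such that i² + j² = 1394.
Trying i = 5: j² = 1394 - 5² = 1394 - 25 = 1369
j = 37
Check: 5² + 37² = 25 + 1369 = 1394 ✓

1394 = 5² + 37²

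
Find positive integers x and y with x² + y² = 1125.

We need to find integers x, y > 0 such that x² + y² = 1125.
Trying x = 6: y² = 1125 - 6² = 1125 - 36 = 1089
y = 33
Check: 6² + 33² = 36 + 1089 = 1125 ✓

1125 = 6² + 33²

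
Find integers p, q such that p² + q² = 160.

We need to find integers p, q > 0 such that p² + q² = 160.
Trying p = 4: q² = 160 - 4² = 160 - 16 = 144
q = 12
Check: 4² + 12² = 16 + 144 = 160 ✓

160 = 4² + 12²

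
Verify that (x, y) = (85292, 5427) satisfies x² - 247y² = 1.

Compute x² = 85292² = 7274725264
Compute 247y² = 247·5427² = 247·29452329 = 7274725263
x² - 247y² = 7274725264 - 7274725263 = 1
Since this equals 1, (85292, 5427) is a solution.

Yes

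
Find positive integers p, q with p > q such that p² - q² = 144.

Factor: p² - q² = (p+q)(p-q) = 144.
We need two factors of 144 with the same parity.
Use p+q = 72 and p-q = 2 (product 72·2 = 144).
Adding: 2p = 74, so p = 37.
Subtracting: 2q = 70, so q = 35.
Check: 37² - 35² = 1369 - 1225 = 144 ✓

p = 37, q = 35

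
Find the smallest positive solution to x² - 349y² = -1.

We need x² = 349y² - 1. Try successive y:
y = 1: x² = 349·1² - 1 = 348, not a perfect square
y = 2: x² = 349·2² - 1 = 1395, not a perfect square
y = 3: x² = 349·3² - 1 = 3140, not a perfect square
...
y = 493: x² = 349·493² - 1 = 84824100 = 9210² ✓
Check: 9210² - 349·493² = 84824100 - 84824101 = -1 ✓

x = 9210, y = 493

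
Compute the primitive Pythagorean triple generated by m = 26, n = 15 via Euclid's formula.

a = m² - n² = 26² - 15² = 676 - 225 = 451
b = 2mn = 2·26·15 = 780
c = m² + n² = 676 + 225 = 901
Verify: 451² + 780² = 203401 + 608400 = 811801 = 901² ✓

(451, 780, 901)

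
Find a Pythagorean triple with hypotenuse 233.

We need a² + b² = 233² = 54289.
Trying: 105² + 208² = 11025 + 43264 = 54289 ✓

(105, 208, 233)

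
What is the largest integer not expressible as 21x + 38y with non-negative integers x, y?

For two coprime denominations a and b, the Frobenius number (largest value not representable as a non-negative combination) is ab - a - b.
Here gcd(21, 38) = 1, so they are coprime.
F(21, 38) = 21·38 - 21 - 38 = 798 - 59 = 739

739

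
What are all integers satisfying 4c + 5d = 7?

Step 1: Compute gcd(4, 5) = 1.
Since 1 divides 7, solutions exist.

Step 2: Find a particular solution using extended Euclidean algorithm.
We get c₀ = -7, d₀ = 7.
Check: 4*-7 + 5*7 = 7 = 7 ✓

Step 3: Write the general solution.
c = -7 + (5/1)t = -7 + 5t
d = 7 - (4/1)t = 7 - 4t
for any integer t.

c = -7 + 5t, d = 7 - 4t for integer t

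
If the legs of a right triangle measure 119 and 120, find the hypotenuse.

c² = a² + b² = 119² + 120² = 14161 + 14400 = 28561
c = 169

169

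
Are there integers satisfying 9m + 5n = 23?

Step 1: Compute gcd(9, 5).
gcd(9, 5) = 1

Step 2: Check divisibility.
Does 1 divide 23? 23 = 1 x 23, so yes.

By the theorem on linear Diophantine equations, 9m + 5n = 23 has integer solutions if and only if gcd(9, 5) divides 23. Since 1 | 23, solutions exist.

Yes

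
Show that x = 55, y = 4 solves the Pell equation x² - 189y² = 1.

Compute x² = 55² = 3025
Compute 189y² = 189·4² = 189·16 = 3024
x² - 189y² = 3025 - 3024 = 1
Since this equals 1, (55, 4) is a solution.

Yes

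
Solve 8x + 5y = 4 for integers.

Step 1: Check solvability.
gcd(8, 5) = 1
Since 1 divides 4, solutions exist.

Step 2: Apply extended Euclidean algorithm to find gcd.
We find integers such that 8*x0 + 5*y0 = 1

Step 3: Scale the particular solution.
Multiply by 4/1 = 4:
x = 8, y = -12

Step 4: Verify.
8*(8) + 5*(-12) = 4 = 4 ✓

x = 8, y = -12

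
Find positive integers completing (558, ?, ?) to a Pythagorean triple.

We need the other leg and hypotenuse such that 558² + x² = c².
Take x = 880, c = 1042: 558² + 880² = 311364 + 774400 = 1085764 = 1042² ✓
Triple: (558, 880, 1042)

(558, 880, 1042)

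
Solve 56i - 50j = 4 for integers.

Step 1: Check solvability.
gcd(56, 50) = 2
Since 2 divides 4, solutions exist.

Step 2: Apply extended Euclidean algorithm to find gcd.
We find integers such that 56*x0 + 50*y0 = 2

Step 3: Scale the particular solution.
Multiply by 4/2 = 2:
i = -16, j = -18

Step 4: Verify.
56*(-16) - 50*(-18) = 4 = 4 ✓

i = -16, j = -18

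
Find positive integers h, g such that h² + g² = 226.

Search for h with 226 - h² a perfect square.
h = 1: 226 - 1² = 226 - 1 = 225 = 15² ✓
So h = 1, g = 15.

h = 1, g = 15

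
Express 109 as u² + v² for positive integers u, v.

We need to find integers u, v > 0 such that u² + v² = 109.
Trying u = 3: v² = 109 - 3² = 109 - 9 = 100
v = 10
Check: 3² + 10² = 9 + 100 = 109 ✓

109 = 3² + 10²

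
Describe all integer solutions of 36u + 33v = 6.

Step 1: Compute gcd(36, 33) = 3.
Since 3 divides 6, solutions exist.

Step 2: Find a particular solution using extended Euclidean algorithm.
We get u₀ = 2, v₀ = -2.
Check: 36*2 + 33*-2 = 6 = 6 ✓

Step 3: Write the general solution.
u = 2 + (33/3)t = 2 + 11t
v = -2 - (36/3)t = -2 - 12t
for any integer t.

u = 2 + 11t, v = -2 - 12t for integer t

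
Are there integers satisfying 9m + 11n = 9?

Step 1: Compute gcd(9, 11).
gcd(9, 11) = 1

Step 2: Check divisibility.
Does 1 divide 9? 9 = 1 x 9, so yes.

By the theorem on linear Diophantine equations, 9m + 11n = 9 has integer solutions if and only if gcd(9, 11) divides 9. Since 1 | 9, solutions exist.

Yes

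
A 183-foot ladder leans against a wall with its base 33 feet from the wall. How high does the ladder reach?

The ladder, wall, and ground form a right triangle with hypotenuse 183 and one leg 33.
By the Pythagorean theorem: h² = 183² - 33² = 33489 - 1089 = 32400
h = √32400 = 180 feet

180 feet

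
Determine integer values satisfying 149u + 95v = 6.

Step 1: Check solvability.
gcd(149, 95) = 1
Since 1 divides 6, solutions exist.

Step 2: Apply extended Euclidean algorithm to find gcd.
We find integers such that 149*x0 + 95*y0 = 1

Step 3: Scale the particular solution.
Multiply by 6/1 = 6:
u = 264, v = -414

Step 4: Verify.
149*(264) + 95*(-414) = 6 = 6 ✓

u = 264, v = -414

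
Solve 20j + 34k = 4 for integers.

Step 1: Check solvability.
gcd(20, 34) = 2
Since 2 divides 4, solutions exist.

Step 2: Apply extended Euclidean algorithm to find gcd.
We find integers such that 20*x0 + 34*y0 = 2

Step 3: Scale the particular solution.
Multiply by 4/2 = 2:
j = -10, k = 6

Step 4: Verify.
20*(-10) + 34*(6) = 4 = 4 ✓

j = -10, k = 6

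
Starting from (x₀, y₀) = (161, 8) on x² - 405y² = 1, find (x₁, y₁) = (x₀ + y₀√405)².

Solutions to x² - Dy² = 1 are generated by powers of (x₀ + y₀√D).
The next solution satisfies x₁ + y₁√405 = (x₀ + y₀√405)², giving:
x₁ = x₀² + 405y₀² = 161² + 405·8² = 25921 + 25920 = 51841
y₁ = 2x₀y₀ = 2·161·8 = 2576

Verify: 51841² - 405·2576² = 2687489281 - 2687489280 = 1 ✓

x = 51841, y = 2576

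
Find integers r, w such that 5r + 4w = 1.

Step 1: Check solvability.
gcd(5, 4) = 1
Since 1 divides 1, solutions exist.

Step 2: Apply extended Euclidean algorithm to find gcd.
We find integers such that 5*x0 + 4*y0 = 1

Step 3: Scale the particular solution.
Multiply by 1/1 = 1:
r = 1, w = -1

Step 4: Verify.
5*(1) + 4*(-1) = 1 = 1 ✓

r = 1, w = -1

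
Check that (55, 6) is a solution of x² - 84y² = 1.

Compute x² = 55² = 3025
Compute 84y² = 84·6² = 84·36 = 3024
x² - 84y² = 3025 - 3024 = 1
Since this equals 1, (55, 6) is a solution.

Yes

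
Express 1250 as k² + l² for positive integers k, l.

We need to find integers k, l > 0 such that k² + l² = 1250.
Trying k = 5: l² = 1250 - 5² = 1250 - 25 = 1225
l = 35
Check: 5² + 35² = 25 + 1225 = 1250 ✓

1250 = 5² + 35²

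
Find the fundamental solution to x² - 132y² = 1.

We seek the smallest positive integers (x, y) with x² - 132y² = 1, i.e., x² = 132y² + 1.
Try successive y values:
y = 1: x² = 132·1² + 1 = 133, not a perfect square
y = 2: x² = 132·2² + 1 = 529, x = 23 ✓

Verify: 23² - 132·2² = 529 - 528 = 1 ✓

x = 23, y = 2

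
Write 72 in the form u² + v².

We need to find integers u, v > 0 such that u² + v² = 72.
Trying u = 6: v² = 72 - 6² = 72 - 36 = 36
v = 6
Check: 6² + 6² = 36 + 36 = 72 ✓

72 = 6² + 6²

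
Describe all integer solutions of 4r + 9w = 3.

Step 1: Compute gcd(4, 9) = 1.
Since 1 divides 3, solutions exist.

Step 2: Find a particular solution using extended Euclidean algorithm.
We get r₀ = -6, w₀ = 3.
Check: 4*-6 + 9*3 = 3 = 3 ✓

Step 3: Write the general solution.
r = -6 + (9/1)t = -6 + 9t
w = 3 - (4/1)t = 3 - 4t
for any integer t.

r = -6 + 9t, w = 3 - 4t for integer t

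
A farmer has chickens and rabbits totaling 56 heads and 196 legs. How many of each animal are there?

Let c = chickens, r = rabbits.
Heads: c + r = 56
Legs: 2c + 4r = 196
From the first equation, c = 56 - r. Substitute:
2(56 - r) + 4r = 196
112 + 2r = 196
r = (196 - 112)/2 = 42
c = 56 - 42 = 14

Chickens: 14, Rabbits: 42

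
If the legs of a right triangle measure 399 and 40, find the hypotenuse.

c² = a² + b² = 399² + 40² = 159201 + 1600 = 160801
c = 401

401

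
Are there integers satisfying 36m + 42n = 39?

Step 1: Compute gcd(36, 42).
gcd(36, 42) = 6

Step 2: Check divisibility.
Does 6 divide 39? 39 = 6 x 6 + 3, so no.

By the theorem on linear Diophantine equations, 36m + 42n = 39 has integer solutions if and only if gcd(36, 42) divides 39. Since 6 does not divide 39, no solutions exist.

No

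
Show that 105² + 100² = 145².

Compute a² + b²:
105² + 100² = 11025 + 10000 = 21025
Compute c²:
145² = 21025
Since 21025 = 21025, it is a Pythagorean triple.

Yes, it is a Pythagorean triple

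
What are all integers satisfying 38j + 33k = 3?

Step 1: Compute gcd(38, 33) = 1.
Since 1 divides 3, solutions exist.

Step 2: Find a particular solution using extended Euclidean algorithm.
We get j₀ = -39, k₀ = 45.
Check: 38*-39 + 33*45 = 3 = 3 ✓

Step 3: Write the general solution.
j = -39 + (33/1)t = -39 + 33t
k = 45 - (38/1)t = 45 - 38t
for any integer t.

j = -39 + 33t, k = 45 - 38t for integer t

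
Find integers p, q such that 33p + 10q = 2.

Step 1: Check solvability.
gcd(33, 10) = 1
Since 1 divides 2, solutions exist.

Step 2: Apply extended Euclidean algorithm to find gcd.
We find integers such that 33*x0 + 10*y0 = 1

Step 3: Scale the particular solution.
Multiply by 2/1 = 2:
p = -6, q = 20

Step 4: Verify.
33*(-6) + 10*(20) = 2 = 2 ✓

p = -6, q = 20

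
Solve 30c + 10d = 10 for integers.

Step 1: Check solvability.
gcd(30, 10) = 10
Since 10 divides 10, solutions exist.

Step 2: Apply extended Euclidean algorithm to find gcd.
We find integers such that 30*x0 + 10*y0 = 10

Step 3: Scale the particular solution.
Multiply by 10/10 = 1:
c = 0, d = 1

Step 4: Verify.
30*(0) + 10*(1) = 10 = 10 ✓

c = 0, d = 1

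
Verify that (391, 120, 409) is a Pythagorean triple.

Compute a² + b²:
391² + 120² = 152881 + 14400 = 167281
Compute c²:
409² = 167281
Since 167281 = 167281, it is a Pythagorean triple.

Yes, it is a Pythagorean triple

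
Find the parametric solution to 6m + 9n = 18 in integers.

Step 1: Compute gcd(6, 9) = 3.
Since 3 divides 18, solutions exist.

Step 2: Find a particular solution using extended Euclidean algorithm.
We get m₀ = -6, n₀ = 6.
Check: 6*-6 + 9*6 = 18 = 18 ✓

Step 3: Write the general solution.
m = -6 + (9/3)t = -6 + 3t
n = 6 - (6/3)t = 6 - 2t
for any integer t.

m = -6 + 3t, n = 6 - 2t for integer t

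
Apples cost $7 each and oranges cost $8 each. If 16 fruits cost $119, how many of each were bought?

Let a = apples, o = oranges.
a + o = 16
7a + 8o = 119
Substitute o = 16 - a:
7a + 8(16 - a) = 119
(7 - 8)a = 119 - 128
-1a = -9
a = 9, o = 16 - 9 = 7

Apples: 9, Oranges: 7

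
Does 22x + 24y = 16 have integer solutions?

Step 1: Compute gcd(22, 24).
gcd(22, 24) = 2

Step 2: Check divisibility.
Does 2 divide 16? 16 = 2 x 8, so yes.

By the theorem on linear Diophantine equations, 22x + 24y = 16 has integer solutions if and only if gcd(22, 24) divides 16. Since 2 | 16, solutions exist.

Yes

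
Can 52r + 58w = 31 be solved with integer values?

Step 1: Compute gcd(52, 58).
gcd(52, 58) = 2

Step 2: Check divisibility.
Does 2 divide 31? 31 = 2 x 15 + 1, so no.

By the theorem on linear Diophantine equations, 52r + 58w = 31 has integer solutions if and only if gcd(52, 58) divides 31. Since 2 does not divide 31, no solutions exist.

No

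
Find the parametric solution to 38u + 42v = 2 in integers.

Step 1: Compute gcd(38, 42) = 2.
Since 2 divides 2, solutions exist.

Step 2: Find a particular solution using extended Euclidean algorithm.
We get u₀ = 10, v₀ = -9.
Check: 38*10 + 42*-9 = 2 = 2 ✓

Step 3: Write the general solution.
u = 10 + (42/2)t = 10 + 21t
v = -9 - (38/2)t = -9 - 19t
for any integer t.

u = 10 + 21t, v = -9 - 19t for integer t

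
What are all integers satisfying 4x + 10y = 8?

Step 1: Compute gcd(4, 10) = 2.
Since 2 divides 8, solutions exist.

Step 2: Find a particular solution using extended Euclidean algorithm.
We get x₀ = -8, y₀ = 4.
Check: 4*-8 + 10*4 = 8 = 8 ✓

Step 3: Write the general solution.
x = -8 + (10/2)t = -8 + 5t
y = 4 - (4/2)t = 4 - 2t
for any integer t.

x = -8 + 5t, y = 4 - 2t for integer t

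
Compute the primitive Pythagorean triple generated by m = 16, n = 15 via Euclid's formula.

a = m² - n² = 16² - 15² = 256 - 225 = 31
b = 2mn = 2·16·15 = 480
c = m² + n² = 256 + 225 = 481
Verify: 31² + 480² = 961 + 230400 = 231361 = 481² ✓

(31, 480, 481)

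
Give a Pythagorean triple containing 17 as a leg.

We need the other leg and hypotenuse such that 17² + x² = c².
Take x = 144, c = 145: 17² + 144² = 289 + 20736 = 21025 = 145² ✓
Triple: (17, 144, 145)

(17, 144, 145)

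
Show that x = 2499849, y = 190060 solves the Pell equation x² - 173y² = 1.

Compute x² = 2499849² = 6249245022801
Compute 173y² = 173·190060² = 173·36122803600 = 6249245022800
x² - 173y² = 6249245022801 - 6249245022800 = 1
Since this equals 1, (2499849, 190060) is a solution.

Yes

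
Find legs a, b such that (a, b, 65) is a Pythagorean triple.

We need a² + b² = 65² = 4225.
Trying: 63² + 16² = 3969 + 256 = 4225 ✓

(63, 16, 65)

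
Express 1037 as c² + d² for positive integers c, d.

We need to find integers c, d > 0 such that c² + d² = 1037.
Trying c = 14: d² = 1037 - 14² = 1037 - 196 = 841
d = 29
Check: 14² + 29² = 196 + 841 = 1037 ✓

1037 = 14² + 29²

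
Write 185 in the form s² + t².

We need to find integers s, t > 0 such that s² + t² = 185.
Trying s = 4: t² = 185 - 4² = 185 - 16 = 169
t = 13
Check: 4² + 13² = 16 + 169 = 185 ✓

185 = 4² + 13²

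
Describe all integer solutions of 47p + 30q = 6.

Step 1: Compute gcd(47, 30) = 1.
Since 1 divides 6, solutions exist.

Step 2: Find a particular solution using extended Euclidean algorithm.
We get p₀ = -42, q₀ = 66.
Check: 47*-42 + 30*66 = 6 = 6 ✓

Step 3: Write the general solution.
p = -42 + (30/1)t = -42 + 30t
q = 66 - (47/1)t = 66 - 47t
for any integer t.

p = -42 + 30t, q = 66 - 47t for integer t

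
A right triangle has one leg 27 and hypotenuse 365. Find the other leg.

b² = c² - a² = 133225 - 729 = 132496
b = 364

364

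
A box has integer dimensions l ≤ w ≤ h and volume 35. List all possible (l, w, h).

Iterate l from 1 to ⌊35^(1/3)⌋. For each l dividing 35, iterate w ≥ l with w dividing 35/l, and set h = 35/(l·w).
Triples found (2): (1×1×35), (1×5×7)

(1×1×35), (1×5×7)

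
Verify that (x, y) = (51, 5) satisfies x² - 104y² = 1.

Compute x² = 51² = 2601
Compute 104y² = 104·5² = 104·25 = 2600
x² - 104y² = 2601 - 2600 = 1
Since this equals 1, (51, 5) is a solution.

Yes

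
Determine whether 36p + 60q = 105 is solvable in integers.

Step 1: Compute gcd(36, 60).
gcd(36, 60) = 12

Step 2: Check divisibility.
Does 12 divide 105? 105 = 12 x 8 + 9, so no.

By the theorem on linear Diophantine equations, 36p + 60q = 105 has integer solutions if and only if gcd(36, 60) divides 105. Since 12 does not divide 105, no solutions exist.

No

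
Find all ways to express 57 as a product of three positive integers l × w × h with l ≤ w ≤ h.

Iterate l from 1 to ⌊57^(1/3)⌋. For each l dividing 57, iterate w ≥ l with w dividing 57/l, and set h = 57/(l·w).
Triples found (2): (1×1×57), (1×3×19)

(1×1×57), (1×3×19)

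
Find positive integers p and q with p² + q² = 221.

We need to find integers p, q > 0 such that p² + q² = 221.
Trying p = 5: q² = 221 - 5² = 221 - 25 = 196
q = 14
Check: 5² + 14² = 25 + 196 = 221 ✓

221 = 5² + 14²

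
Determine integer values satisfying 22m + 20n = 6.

Step 1: Check solvability.
gcd(22, 20) = 2
Since 2 divides 6, solutions exist.

Step 2: Apply extended Euclidean algorithm to find gcd.
We find integers such that 22*x0 + 20*y0 = 2

Step 3: Scale the particular solution.
Multiply by 6/2 = 3:
m = 3, n = -3

Step 4: Verify.
22*(3) + 20*(-3) = 6 = 6 ✓

m = 3, n = -3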